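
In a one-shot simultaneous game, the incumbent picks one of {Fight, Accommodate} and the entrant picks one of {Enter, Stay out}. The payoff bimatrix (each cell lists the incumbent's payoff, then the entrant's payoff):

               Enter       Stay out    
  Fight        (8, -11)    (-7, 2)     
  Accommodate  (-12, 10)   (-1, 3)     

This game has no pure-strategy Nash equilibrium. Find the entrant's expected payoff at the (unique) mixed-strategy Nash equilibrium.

The entrant's indifference between Enter and Stay out determines the incumbent's mixing probability p:
  the entrant's payoff from Enter: p·(-11) + (1−p)·10 = -21p + 10
  the entrant's payoff from Stay out: p·2 + (1−p)·3 = -p + 3
  -21p + 10 = -p + 3  ⇒  -20p = -7  ⇒  p = 7/20.
At equilibrium the entrant is indifferent across columns, so the entrant's payoff equals the payoff from Enter: (7/20)·(-11) + (13/20)·10 = 53/20.

53/20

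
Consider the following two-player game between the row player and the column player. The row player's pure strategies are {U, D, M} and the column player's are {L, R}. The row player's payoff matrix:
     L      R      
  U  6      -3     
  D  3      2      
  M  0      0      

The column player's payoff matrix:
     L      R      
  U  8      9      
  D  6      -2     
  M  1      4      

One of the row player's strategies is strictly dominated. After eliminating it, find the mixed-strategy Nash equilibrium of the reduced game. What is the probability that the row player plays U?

The row player's strategy M is strictly dominated by D: 3 > 0 and 2 > 0. Eliminate M.
In a mixed equilibrium the column player is indifferent between L and R; this condition fixes p.
  the column player's payoff from L: p·8 + (1−p)·6 = 2p + 6
  the column player's payoff from R: p·9 + (1−p)·(-2) = 11p - 2
  2p + 6 = 11p - 2  ⇒  -9p = -8  ⇒  p = 8/9.

p = 8/9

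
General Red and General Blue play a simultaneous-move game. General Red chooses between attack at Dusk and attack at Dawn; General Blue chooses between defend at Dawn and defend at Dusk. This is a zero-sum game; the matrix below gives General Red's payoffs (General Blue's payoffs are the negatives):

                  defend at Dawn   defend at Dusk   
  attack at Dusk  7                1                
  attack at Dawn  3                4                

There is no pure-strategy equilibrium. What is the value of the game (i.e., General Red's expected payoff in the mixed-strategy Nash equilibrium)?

For General Red to be willing to mix, General Red must be indifferent between attack at Dusk and attack at Dawn, which pins down General Blue's mix.
  General Red's expected payoff from attack at Dusk: q·7 + (1−q)·1 = 6q + 1
  General Red's expected payoff from attack at Dawn: q·3 + (1−q)·4 = -q + 4
  6q + 1 = -q + 4  ⇒  7q = 3  ⇒  q = 3/7.
The value is General Red's expected payoff against this mix (using attack at Dusk): (3/7)·7 + (4/7)·1 = 25/7.

v = 25/7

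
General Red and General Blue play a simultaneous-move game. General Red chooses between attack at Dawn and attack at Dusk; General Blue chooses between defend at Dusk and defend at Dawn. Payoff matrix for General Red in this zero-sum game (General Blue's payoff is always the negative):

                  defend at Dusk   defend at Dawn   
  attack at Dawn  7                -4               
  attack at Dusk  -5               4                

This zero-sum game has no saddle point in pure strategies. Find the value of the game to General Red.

v = 2/5

General Blue's mix must leave General Red indifferent between attack at Dawn and attack at Dusk.
  General Red's expected payoff from attack at Dawn: q·7 + (1−q)·(-4) = 11q - 4
  General Red's expected payoff from attack at Dusk: q·(-5) + (1−q)·4 = -9q + 4
  11q - 4 = -9q + 4  ⇒  20q = 8  ⇒  q = 2/5.
The value is General Red's expected payoff against this mix (using attack at Dawn): (2/5)·7 + (3/5)·(-4) = 2/5.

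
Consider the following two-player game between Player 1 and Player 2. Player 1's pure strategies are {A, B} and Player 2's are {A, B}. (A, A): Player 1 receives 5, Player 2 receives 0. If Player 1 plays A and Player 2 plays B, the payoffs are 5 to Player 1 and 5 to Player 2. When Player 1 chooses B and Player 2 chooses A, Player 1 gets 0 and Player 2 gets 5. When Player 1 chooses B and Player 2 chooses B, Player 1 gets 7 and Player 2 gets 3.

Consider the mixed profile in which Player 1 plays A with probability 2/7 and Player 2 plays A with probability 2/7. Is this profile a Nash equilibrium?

Yes

Check Player 2's indifference given Player 1's mix p = 2/7:
  payoff from A = 25/7; payoff from B = 25/7 — equal.
Check Player 1's indifference given Player 2's mix q = 2/7:
  payoff from A = 5; payoff from B = 5 — equal.
Both players are indifferent, so neither can profitably deviate.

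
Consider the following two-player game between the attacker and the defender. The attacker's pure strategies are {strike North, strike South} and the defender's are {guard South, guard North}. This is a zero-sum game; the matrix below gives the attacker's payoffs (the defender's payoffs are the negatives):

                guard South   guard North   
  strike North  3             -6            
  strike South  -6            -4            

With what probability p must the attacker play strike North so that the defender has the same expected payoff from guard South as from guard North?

p = 2/11

The attacker's mix must leave the defender indifferent between guard South and guard North.
  the defender's payoff to guard South: p·(-3) + (1−p)·6 = -9p + 6
  the defender's payoff to guard North: p·6 + (1−p)·4 = 2p + 4
  -9p + 6 = 2p + 4  ⇒  -11p = -2  ⇒  p = 2/11.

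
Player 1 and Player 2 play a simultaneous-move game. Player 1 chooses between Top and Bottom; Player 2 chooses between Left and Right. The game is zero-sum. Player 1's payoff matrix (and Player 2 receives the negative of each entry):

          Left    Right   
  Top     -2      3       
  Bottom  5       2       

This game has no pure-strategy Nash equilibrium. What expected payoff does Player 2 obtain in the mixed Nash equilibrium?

Set Player 2's expected payoff from Left equal to that from Right:
  Player 2's payoff from Left: p·2 + (1−p)·(-5) = 7p - 5
  Player 2's payoff from Right: p·(-3) + (1−p)·(-2) = -p - 2
  7p - 5 = -p - 2  ⇒  8p = 3  ⇒  p = 3/8.
At equilibrium Player 2 is indifferent across columns, so Player 2's payoff equals the payoff from Left: (3/8)·2 + (5/8)·(-5) = -19/8.

-19/8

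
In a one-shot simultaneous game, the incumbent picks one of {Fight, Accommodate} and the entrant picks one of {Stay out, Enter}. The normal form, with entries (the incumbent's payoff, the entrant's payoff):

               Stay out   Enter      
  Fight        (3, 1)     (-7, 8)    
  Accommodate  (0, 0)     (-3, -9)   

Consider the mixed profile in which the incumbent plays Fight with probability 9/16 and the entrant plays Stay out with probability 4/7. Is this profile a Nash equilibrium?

Check the entrant's indifference given the incumbent's mix p = 9/16:
  payoff from Stay out = 9/16; payoff from Enter = 9/16 — equal.
Check the incumbent's indifference given the entrant's mix q = 4/7:
  payoff from Fight = -9/7; payoff from Accommodate = -9/7 — equal.
Both players are indifferent, so neither can profitably deviate.

Yes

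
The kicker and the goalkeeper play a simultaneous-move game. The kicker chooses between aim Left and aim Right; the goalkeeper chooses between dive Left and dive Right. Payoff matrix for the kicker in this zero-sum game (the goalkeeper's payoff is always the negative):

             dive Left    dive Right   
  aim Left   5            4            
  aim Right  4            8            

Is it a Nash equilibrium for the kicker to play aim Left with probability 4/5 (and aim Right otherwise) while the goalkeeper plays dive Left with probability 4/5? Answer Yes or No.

Check the goalkeeper's indifference given the kicker's mix p = 4/5:
  payoff from dive Left = -24/5; payoff from dive Right = -24/5 — equal.
Check the kicker's indifference given the goalkeeper's mix q = 4/5:
  payoff from aim Left = 24/5; payoff from aim Right = 24/5 — equal.
Both players are indifferent, so neither can profitably deviate.

Yes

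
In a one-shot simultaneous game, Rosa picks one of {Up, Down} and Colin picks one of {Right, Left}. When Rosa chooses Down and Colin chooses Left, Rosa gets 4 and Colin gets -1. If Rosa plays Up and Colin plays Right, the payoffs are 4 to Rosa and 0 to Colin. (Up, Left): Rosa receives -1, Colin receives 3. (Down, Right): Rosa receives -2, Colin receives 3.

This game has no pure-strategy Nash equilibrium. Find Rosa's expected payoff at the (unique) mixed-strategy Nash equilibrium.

14/11

For Rosa to be willing to mix, Rosa must be indifferent between Up and Down, which pins down Colin's mix.
  Rosa's payoff from Up: q·4 + (1−q)·(-1) = 5q - 1
  Rosa's payoff from Down: q·(-2) + (1−q)·4 = -6q + 4
  5q - 1 = -6q + 4  ⇒  11q = 5  ⇒  q = 5/11.
At equilibrium Rosa is indifferent across rows, so Rosa's payoff equals the payoff from Up: (5/11)·4 + (6/11)·(-1) = 14/11.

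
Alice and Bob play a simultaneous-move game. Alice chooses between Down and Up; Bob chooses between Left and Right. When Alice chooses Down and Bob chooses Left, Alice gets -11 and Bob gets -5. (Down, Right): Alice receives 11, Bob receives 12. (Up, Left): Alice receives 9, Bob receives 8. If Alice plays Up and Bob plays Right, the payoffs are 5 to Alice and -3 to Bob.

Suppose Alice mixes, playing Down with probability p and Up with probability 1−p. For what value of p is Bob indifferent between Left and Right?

p = 11/28

Set Bob's expected payoff from Left equal to that from Right:
  Bob's payoff from Left: p·(-5) + (1−p)·8 = -13p + 8
  Bob's payoff from Right: p·12 + (1−p)·(-3) = 15p - 3
  -13p + 8 = 15p - 3  ⇒  -28p = -11  ⇒  p = 11/28.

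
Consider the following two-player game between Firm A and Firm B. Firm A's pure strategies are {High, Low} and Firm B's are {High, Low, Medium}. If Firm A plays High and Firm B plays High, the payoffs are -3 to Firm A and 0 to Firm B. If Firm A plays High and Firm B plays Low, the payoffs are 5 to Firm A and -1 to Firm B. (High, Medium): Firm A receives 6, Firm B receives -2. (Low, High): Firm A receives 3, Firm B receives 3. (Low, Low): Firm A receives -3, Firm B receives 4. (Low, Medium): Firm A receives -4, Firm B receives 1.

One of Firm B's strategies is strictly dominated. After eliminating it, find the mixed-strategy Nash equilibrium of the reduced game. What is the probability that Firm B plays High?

q = 4/7

Firm B's strategy Medium is strictly dominated by Low: -1 > -2 and 4 > 1. Eliminate Medium.
In a mixed equilibrium Firm A is indifferent between High and Low; this condition fixes q.
  Firm A's payoff to High: q·(-3) + (1−q)·5 = -8q + 5
  Firm A's payoff to Low: q·3 + (1−q)·(-3) = 6q - 3
  -8q + 5 = 6q - 3  ⇒  -14q = -8  ⇒  q = 4/7.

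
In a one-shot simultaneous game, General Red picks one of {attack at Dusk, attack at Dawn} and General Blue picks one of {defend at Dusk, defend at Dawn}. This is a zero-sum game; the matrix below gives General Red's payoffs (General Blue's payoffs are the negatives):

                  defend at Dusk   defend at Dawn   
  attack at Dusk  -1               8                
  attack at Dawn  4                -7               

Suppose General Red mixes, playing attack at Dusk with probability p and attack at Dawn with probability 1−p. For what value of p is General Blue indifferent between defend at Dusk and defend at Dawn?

p = 11/20

For General Blue to be willing to mix, General Blue must be indifferent between defend at Dusk and defend at Dawn, which pins down General Red's mix.
  General Blue's payoff from defend at Dusk: p·1 + (1−p)·(-4) = 5p - 4
  General Blue's payoff from defend at Dawn: p·(-8) + (1−p)·7 = -15p + 7
  5p - 4 = -15p + 7  ⇒  20p = 11  ⇒  p = 11/20.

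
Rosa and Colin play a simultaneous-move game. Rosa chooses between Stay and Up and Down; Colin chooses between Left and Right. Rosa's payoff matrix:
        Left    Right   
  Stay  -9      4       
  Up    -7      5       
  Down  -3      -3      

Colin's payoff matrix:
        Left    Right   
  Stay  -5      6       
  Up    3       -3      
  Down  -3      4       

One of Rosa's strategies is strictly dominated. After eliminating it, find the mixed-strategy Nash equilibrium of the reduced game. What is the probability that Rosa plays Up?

Rosa's strategy Stay is strictly dominated by Up: -7 > -9 and 5 > 4. Eliminate Stay.
For Colin to be willing to mix, Colin must be indifferent between Left and Right, which pins down Rosa's mix.
  Colin's payoff to Left: p·3 + (1−p)·(-3) = 6p - 3
  Colin's payoff to Right: p·(-3) + (1−p)·4 = -7p + 4
  6p - 3 = -7p + 4  ⇒  13p = 7  ⇒  p = 7/13.

p = 7/13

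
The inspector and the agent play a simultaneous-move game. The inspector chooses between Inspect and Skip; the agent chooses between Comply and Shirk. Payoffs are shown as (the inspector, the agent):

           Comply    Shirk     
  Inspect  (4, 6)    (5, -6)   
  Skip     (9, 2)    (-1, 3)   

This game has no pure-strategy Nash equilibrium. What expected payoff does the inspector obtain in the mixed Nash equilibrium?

For the inspector to be willing to mix, the inspector must be indifferent between Inspect and Skip, which pins down the agent's mix.
  the inspector's payoff from Inspect: q·4 + (1−q)·5 = -q + 5
  the inspector's payoff from Skip: q·9 + (1−q)·(-1) = 10q - 1
  -q + 5 = 10q - 1  ⇒  -11q = -6  ⇒  q = 6/11.
At equilibrium the inspector is indifferent across rows, so the inspector's payoff equals the payoff from Inspect: (6/11)·4 + (5/11)·5 = 49/11.

49/11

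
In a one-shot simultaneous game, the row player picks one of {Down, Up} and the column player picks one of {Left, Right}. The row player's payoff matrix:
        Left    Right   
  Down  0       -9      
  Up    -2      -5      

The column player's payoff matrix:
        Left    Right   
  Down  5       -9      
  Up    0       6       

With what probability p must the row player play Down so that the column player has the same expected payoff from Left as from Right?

In a mixed equilibrium the column player is indifferent between Left and Right; this condition fixes p.
  the column player's expected payoff from Left: p·5 + (1−p)·0 = 5p
  the column player's expected payoff from Right: p·(-9) + (1−p)·6 = -15p + 6
  5p = -15p + 6  ⇒  20p = 6  ⇒  p = 3/10.

p = 3/10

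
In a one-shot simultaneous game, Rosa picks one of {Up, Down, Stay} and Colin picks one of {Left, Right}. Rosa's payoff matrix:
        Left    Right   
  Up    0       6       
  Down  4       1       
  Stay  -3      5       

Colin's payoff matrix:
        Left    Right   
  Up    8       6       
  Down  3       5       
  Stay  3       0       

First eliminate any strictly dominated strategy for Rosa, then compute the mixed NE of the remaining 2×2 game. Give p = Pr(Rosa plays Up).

Rosa's strategy Stay is strictly dominated by Up: 0 > -3 and 6 > 5. Eliminate Stay.
Colin's indifference between Left and Right determines Rosa's mixing probability p:
  Colin's payoff from Left: p·8 + (1−p)·3 = 5p + 3
  Colin's payoff from Right: p·6 + (1−p)·5 = p + 5
  5p + 3 = p + 5  ⇒  4p = 2  ⇒  p = 1/2.

p = 1/2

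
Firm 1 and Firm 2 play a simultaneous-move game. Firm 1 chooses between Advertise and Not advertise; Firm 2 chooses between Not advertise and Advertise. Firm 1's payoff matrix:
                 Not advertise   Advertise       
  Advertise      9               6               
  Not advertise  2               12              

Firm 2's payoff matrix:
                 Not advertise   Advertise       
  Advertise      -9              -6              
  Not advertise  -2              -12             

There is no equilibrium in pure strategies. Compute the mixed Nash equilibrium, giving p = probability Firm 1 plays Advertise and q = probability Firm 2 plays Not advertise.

p = 10/13, q = 6/13

Firm 2's indifference between Not advertise and Advertise determines Firm 1's mixing probability p:
  Firm 2's payoff to Not advertise: p·(-9) + (1−p)·(-2) = -7p - 2
  Firm 2's payoff to Advertise: p·(-6) + (1−p)·(-12) = 6p - 12
  -7p - 2 = 6p - 12  ⇒  -13p = -10  ⇒  p = 10/13.
Firm 1's indifference between Advertise and Not advertise determines Firm 2's mixing probability q:
  Firm 1's expected payoff from Advertise: q·9 + (1−q)·6 = 3q + 6
  Firm 1's expected payoff from Not advertise: q·2 + (1−q)·12 = -10q + 12
  3q + 6 = -10q + 12  ⇒  13q = 6  ⇒  q = 6/13.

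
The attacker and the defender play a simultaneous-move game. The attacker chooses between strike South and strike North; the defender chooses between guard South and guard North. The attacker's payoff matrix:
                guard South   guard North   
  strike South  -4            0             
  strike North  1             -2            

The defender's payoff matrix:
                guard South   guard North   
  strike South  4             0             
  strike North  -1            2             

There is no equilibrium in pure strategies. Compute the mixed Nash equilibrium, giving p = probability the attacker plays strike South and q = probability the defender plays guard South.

For the defender to be willing to mix, the defender must be indifferent between guard South and guard North, which pins down the attacker's mix.
  the defender's payoff to guard South: p·4 + (1−p)·(-1) = 5p - 1
  the defender's payoff to guard North: p·0 + (1−p)·2 = -2p + 2
  5p - 1 = -2p + 2  ⇒  7p = 3  ⇒  p = 3/7.
The defender's mix must leave the attacker indifferent between strike South and strike North.
  the attacker's payoff from strike South: q·(-4) + (1−q)·0 = -4q
  the attacker's payoff from strike North: q·1 + (1−q)·(-2) = 3q - 2
  -4q = 3q - 2  ⇒  -7q = -2  ⇒  q = 2/7.

p = 3/7, q = 2/7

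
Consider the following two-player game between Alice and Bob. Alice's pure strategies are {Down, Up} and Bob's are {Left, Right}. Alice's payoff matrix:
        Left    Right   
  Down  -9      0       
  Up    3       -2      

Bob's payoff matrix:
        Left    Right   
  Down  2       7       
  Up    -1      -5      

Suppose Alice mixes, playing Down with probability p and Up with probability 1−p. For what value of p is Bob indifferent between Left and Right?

p = 4/9

For Bob to be willing to mix, Bob must be indifferent between Left and Right, which pins down Alice's mix.
  Bob's payoff from Left: p·2 + (1−p)·(-1) = 3p - 1
  Bob's payoff from Right: p·7 + (1−p)·(-5) = 12p - 5
  3p - 1 = 12p - 5  ⇒  -9p = -4  ⇒  p = 4/9.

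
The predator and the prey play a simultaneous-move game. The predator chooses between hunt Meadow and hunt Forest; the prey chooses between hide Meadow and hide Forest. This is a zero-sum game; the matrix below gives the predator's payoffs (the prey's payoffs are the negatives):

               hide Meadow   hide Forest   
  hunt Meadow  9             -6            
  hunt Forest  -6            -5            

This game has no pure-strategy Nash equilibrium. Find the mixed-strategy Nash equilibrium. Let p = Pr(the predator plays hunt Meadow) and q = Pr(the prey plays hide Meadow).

Set the prey's expected payoff from hide Meadow equal to that from hide Forest:
  the prey's payoff to hide Meadow: p·(-9) + (1−p)·6 = -15p + 6
  the prey's payoff to hide Forest: p·6 + (1−p)·5 = p + 5
  -15p + 6 = p + 5  ⇒  -16p = -1  ⇒  p = 1/16.
The prey's mix must leave the predator indifferent between hunt Meadow and hunt Forest.
  the predator's expected payoff from hunt Meadow: q·9 + (1−q)·(-6) = 15q - 6
  the predator's expected payoff from hunt Forest: q·(-6) + (1−q)·(-5) = -q - 5
  15q - 6 = -q - 5  ⇒  16q = 1  ⇒  q = 1/16.

p = 1/16, q = 1/16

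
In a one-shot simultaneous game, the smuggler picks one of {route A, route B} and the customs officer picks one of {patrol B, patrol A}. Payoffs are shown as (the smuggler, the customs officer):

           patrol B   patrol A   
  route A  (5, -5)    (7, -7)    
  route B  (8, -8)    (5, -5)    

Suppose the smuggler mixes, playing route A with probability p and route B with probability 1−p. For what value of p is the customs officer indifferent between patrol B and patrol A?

p = 3/5

The customs officer's indifference between patrol B and patrol A determines the smuggler's mixing probability p:
  the customs officer's payoff from patrol B: p·(-5) + (1−p)·(-8) = 3p - 8
  the customs officer's payoff from patrol A: p·(-7) + (1−p)·(-5) = -2p - 5
  3p - 8 = -2p - 5  ⇒  5p = 3  ⇒  p = 3/5.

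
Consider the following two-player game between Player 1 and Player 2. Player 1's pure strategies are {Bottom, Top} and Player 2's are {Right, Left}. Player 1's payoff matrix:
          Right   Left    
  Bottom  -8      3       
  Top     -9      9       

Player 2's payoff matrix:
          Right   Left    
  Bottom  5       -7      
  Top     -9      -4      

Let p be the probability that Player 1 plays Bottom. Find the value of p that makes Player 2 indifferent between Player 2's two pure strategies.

p = 5/17

Set Player 2's expected payoff from Right equal to that from Left:
  Player 2's expected payoff from Right: p·5 + (1−p)·(-9) = 14p - 9
  Player 2's expected payoff from Left: p·(-7) + (1−p)·(-4) = -3p - 4
  14p - 9 = -3p - 4  ⇒  17p = 5  ⇒  p = 5/17.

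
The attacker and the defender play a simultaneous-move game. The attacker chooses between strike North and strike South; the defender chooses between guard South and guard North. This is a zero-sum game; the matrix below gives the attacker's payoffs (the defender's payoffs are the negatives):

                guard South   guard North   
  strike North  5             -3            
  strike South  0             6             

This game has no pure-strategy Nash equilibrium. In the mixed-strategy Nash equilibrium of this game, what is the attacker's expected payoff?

15/7

Set the attacker's expected payoff from strike North equal to that from strike South:
  the attacker's expected payoff from strike North: q·5 + (1−q)·(-3) = 8q - 3
  the attacker's expected payoff from strike South: q·0 + (1−q)·6 = -6q + 6
  8q - 3 = -6q + 6  ⇒  14q = 9  ⇒  q = 9/14.
At equilibrium the attacker is indifferent across rows, so the attacker's payoff equals the payoff from strike North: (9/14)·5 + (5/14)·(-3) = 15/7.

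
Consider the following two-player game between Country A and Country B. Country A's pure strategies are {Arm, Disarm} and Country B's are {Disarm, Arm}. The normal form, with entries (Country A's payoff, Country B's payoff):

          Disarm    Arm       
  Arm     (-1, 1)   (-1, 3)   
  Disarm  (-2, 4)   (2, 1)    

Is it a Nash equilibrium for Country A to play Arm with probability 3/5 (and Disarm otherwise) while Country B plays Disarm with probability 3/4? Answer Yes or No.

Yes

Check Country B's indifference given Country A's mix p = 3/5:
  payoff from Disarm = 11/5; payoff from Arm = 11/5 — equal.
Check Country A's indifference given Country B's mix q = 3/4:
  payoff from Arm = -1; payoff from Disarm = -1 — equal.
Both players are indifferent, so neither can profitably deviate.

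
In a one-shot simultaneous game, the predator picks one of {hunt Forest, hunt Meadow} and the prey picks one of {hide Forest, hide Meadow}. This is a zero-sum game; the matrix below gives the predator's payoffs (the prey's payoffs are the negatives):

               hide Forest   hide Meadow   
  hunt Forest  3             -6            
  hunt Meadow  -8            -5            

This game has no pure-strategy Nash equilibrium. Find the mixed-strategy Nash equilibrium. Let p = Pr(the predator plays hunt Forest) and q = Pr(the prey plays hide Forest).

In a mixed equilibrium the prey is indifferent between hide Forest and hide Meadow; this condition fixes p.
  the prey's expected payoff from hide Forest: p·(-3) + (1−p)·8 = -11p + 8
  the prey's expected payoff from hide Meadow: p·6 + (1−p)·5 = p + 5
  -11p + 8 = p + 5  ⇒  -12p = -3  ⇒  p = 1/4.
Set the predator's expected payoff from hunt Forest equal to that from hunt Meadow:
  the predator's payoff to hunt Forest: q·3 + (1−q)·(-6) = 9q - 6
  the predator's payoff to hunt Meadow: q·(-8) + (1−q)·(-5) = -3q - 5
  9q - 6 = -3q - 5  ⇒  12q = 1  ⇒  q = 1/12.

p = 1/4, q = 1/12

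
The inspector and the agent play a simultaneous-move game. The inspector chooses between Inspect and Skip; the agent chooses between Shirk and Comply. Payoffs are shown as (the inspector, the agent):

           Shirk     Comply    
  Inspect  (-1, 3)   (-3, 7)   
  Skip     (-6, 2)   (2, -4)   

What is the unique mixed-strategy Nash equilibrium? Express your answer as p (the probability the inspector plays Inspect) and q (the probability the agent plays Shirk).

p = 3/5, q = 1/2

For the agent to be willing to mix, the agent must be indifferent between Shirk and Comply, which pins down the inspector's mix.
  the agent's expected payoff from Shirk: p·3 + (1−p)·2 = p + 2
  the agent's expected payoff from Comply: p·7 + (1−p)·(-4) = 11p - 4
  p + 2 = 11p - 4  ⇒  -10p = -6  ⇒  p = 3/5.
In a mixed equilibrium the inspector is indifferent between Inspect and Skip; this condition fixes q.
  the inspector's expected payoff from Inspect: q·(-1) + (1−q)·(-3) = 2q - 3
  the inspector's expected payoff from Skip: q·(-6) + (1−q)·2 = -8q + 2
  2q - 3 = -8q + 2  ⇒  10q = 5  ⇒  q = 1/2.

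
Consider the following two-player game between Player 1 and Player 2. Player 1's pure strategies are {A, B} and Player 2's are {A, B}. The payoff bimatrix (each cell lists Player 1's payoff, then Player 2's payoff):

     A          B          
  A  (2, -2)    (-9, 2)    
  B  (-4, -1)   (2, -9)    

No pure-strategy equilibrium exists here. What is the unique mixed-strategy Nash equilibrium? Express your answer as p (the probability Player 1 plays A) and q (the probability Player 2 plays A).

For Player 2 to be willing to mix, Player 2 must be indifferent between A and B, which pins down Player 1's mix.
  Player 2's expected payoff from A: p·(-2) + (1−p)·(-1) = -p - 1
  Player 2's expected payoff from B: p·2 + (1−p)·(-9) = 11p - 9
  -p - 1 = 11p - 9  ⇒  -12p = -8  ⇒  p = 2/3.
For Player 1 to be willing to mix, Player 1 must be indifferent between A and B, which pins down Player 2's mix.
  Player 1's payoff from A: q·2 + (1−q)·(-9) = 11q - 9
  Player 1's payoff from B: q·(-4) + (1−q)·2 = -6q + 2
  11q - 9 = -6q + 2  ⇒  17q = 11  ⇒  q = 11/17.

p = 2/3, q = 11/17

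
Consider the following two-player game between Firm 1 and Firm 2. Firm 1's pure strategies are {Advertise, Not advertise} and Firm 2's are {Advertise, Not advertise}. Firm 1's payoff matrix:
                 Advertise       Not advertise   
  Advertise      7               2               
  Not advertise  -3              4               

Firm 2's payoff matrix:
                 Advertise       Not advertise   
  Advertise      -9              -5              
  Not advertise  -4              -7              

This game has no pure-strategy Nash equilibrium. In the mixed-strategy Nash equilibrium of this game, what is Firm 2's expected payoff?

Firm 2's indifference between Advertise and Not advertise determines Firm 1's mixing probability p:
  Firm 2's expected payoff from Advertise: p·(-9) + (1−p)·(-4) = -5p - 4
  Firm 2's expected payoff from Not advertise: p·(-5) + (1−p)·(-7) = 2p - 7
  -5p - 4 = 2p - 7  ⇒  -7p = -3  ⇒  p = 3/7.
At equilibrium Firm 2 is indifferent across columns, so Firm 2's payoff equals the payoff from Advertise: (3/7)·(-9) + (4/7)·(-4) = -43/7.

-43/7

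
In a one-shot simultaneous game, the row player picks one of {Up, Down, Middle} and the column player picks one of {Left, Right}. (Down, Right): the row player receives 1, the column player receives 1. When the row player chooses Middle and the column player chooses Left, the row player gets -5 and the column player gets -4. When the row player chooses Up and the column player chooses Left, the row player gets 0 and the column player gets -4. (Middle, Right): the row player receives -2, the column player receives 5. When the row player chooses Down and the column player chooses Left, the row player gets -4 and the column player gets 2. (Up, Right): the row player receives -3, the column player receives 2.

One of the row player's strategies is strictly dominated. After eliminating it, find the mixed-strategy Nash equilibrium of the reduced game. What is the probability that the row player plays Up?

The row player's strategy Middle is strictly dominated by Down: -4 > -5 and 1 > -2. Eliminate Middle.
The row player's mix must leave the column player indifferent between Left and Right.
  the column player's expected payoff from Left: p·(-4) + (1−p)·2 = -6p + 2
  the column player's expected payoff from Right: p·2 + (1−p)·1 = p + 1
  -6p + 2 = p + 1  ⇒  -7p = -1  ⇒  p = 1/7.

p = 1/7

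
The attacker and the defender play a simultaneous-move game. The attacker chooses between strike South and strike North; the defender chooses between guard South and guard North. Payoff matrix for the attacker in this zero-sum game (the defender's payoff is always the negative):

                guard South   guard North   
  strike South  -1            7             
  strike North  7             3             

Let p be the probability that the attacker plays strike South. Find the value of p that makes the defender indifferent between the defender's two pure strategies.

p = 1/3

The attacker's mix must leave the defender indifferent between guard South and guard North.
  the defender's expected payoff from guard South: p·1 + (1−p)·(-7) = 8p - 7
  the defender's expected payoff from guard North: p·(-7) + (1−p)·(-3) = -4p - 3
  8p - 7 = -4p - 3  ⇒  12p = 4  ⇒  p = 1/3.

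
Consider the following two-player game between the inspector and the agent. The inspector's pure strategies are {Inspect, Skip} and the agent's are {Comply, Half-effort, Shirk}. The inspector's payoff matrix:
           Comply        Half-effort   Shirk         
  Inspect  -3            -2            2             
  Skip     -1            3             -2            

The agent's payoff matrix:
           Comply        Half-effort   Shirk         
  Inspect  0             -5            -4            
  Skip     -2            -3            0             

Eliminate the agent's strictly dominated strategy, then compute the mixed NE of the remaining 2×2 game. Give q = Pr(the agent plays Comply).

q = 2/3

The agent's strategy Half-effort is strictly dominated by Shirk: -4 > -5 and 0 > -3. Eliminate Half-effort.
The agent's mix must leave the inspector indifferent between Inspect and Skip.
  the inspector's expected payoff from Inspect: q·(-3) + (1−q)·2 = -5q + 2
  the inspector's expected payoff from Skip: q·(-1) + (1−q)·(-2) = q - 2
  -5q + 2 = q - 2  ⇒  -6q = -4  ⇒  q = 2/3.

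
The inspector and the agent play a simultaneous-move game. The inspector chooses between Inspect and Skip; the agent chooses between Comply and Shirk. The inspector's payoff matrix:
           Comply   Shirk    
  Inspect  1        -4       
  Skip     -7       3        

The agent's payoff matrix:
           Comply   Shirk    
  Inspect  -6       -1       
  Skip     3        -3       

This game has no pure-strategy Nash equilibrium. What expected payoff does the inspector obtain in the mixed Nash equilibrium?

For the inspector to be willing to mix, the inspector must be indifferent between Inspect and Skip, which pins down the agent's mix.
  the inspector's payoff to Inspect: q·1 + (1−q)·(-4) = 5q - 4
  the inspector's payoff to Skip: q·(-7) + (1−q)·3 = -10q + 3
  5q - 4 = -10q + 3  ⇒  15q = 7  ⇒  q = 7/15.
At equilibrium the inspector is indifferent across rows, so the inspector's payoff equals the payoff from Inspect: (7/15)·1 + (8/15)·(-4) = -5/3.

-5/3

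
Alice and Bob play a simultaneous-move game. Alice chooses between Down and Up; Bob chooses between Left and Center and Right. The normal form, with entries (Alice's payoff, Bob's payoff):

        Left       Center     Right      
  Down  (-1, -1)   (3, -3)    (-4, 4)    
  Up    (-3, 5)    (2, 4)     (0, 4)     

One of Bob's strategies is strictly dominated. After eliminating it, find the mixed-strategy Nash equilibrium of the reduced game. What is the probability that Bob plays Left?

q = 2/3

Bob's strategy Center is strictly dominated by Left: -1 > -3 and 5 > 4. Eliminate Center.
In a mixed equilibrium Alice is indifferent between Down and Up; this condition fixes q.
  Alice's payoff from Down: q·(-1) + (1−q)·(-4) = 3q - 4
  Alice's payoff from Up: q·(-3) + (1−q)·0 = -3q
  3q - 4 = -3q  ⇒  6q = 4  ⇒  q = 2/3.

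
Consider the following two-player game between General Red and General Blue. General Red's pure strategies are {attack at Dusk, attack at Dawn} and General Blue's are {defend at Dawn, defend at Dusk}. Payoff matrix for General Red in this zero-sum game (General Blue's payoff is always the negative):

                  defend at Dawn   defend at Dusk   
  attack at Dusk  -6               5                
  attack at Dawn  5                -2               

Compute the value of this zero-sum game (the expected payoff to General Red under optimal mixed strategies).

Set General Red's expected payoff from attack at Dusk equal to that from attack at Dawn:
  General Red's payoff from attack at Dusk: q·(-6) + (1−q)·5 = -11q + 5
  General Red's payoff from attack at Dawn: q·5 + (1−q)·(-2) = 7q - 2
  -11q + 5 = 7q - 2  ⇒  -18q = -7  ⇒  q = 7/18.
The value is General Red's expected payoff against this mix (using attack at Dusk): (7/18)·(-6) + (11/18)·5 = 13/18.

v = 13/18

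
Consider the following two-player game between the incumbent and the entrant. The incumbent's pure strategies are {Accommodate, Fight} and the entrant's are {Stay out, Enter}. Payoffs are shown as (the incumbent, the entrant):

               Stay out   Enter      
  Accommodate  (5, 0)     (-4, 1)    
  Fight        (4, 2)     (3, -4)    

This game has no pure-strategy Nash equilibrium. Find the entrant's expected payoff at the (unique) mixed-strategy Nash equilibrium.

Set the entrant's expected payoff from Stay out equal to that from Enter:
  the entrant's payoff to Stay out: p·0 + (1−p)·2 = -2p + 2
  the entrant's payoff to Enter: p·1 + (1−p)·(-4) = 5p - 4
  -2p + 2 = 5p - 4  ⇒  -7p = -6  ⇒  p = 6/7.
At equilibrium the entrant is indifferent across columns, so the entrant's payoff equals the payoff from Stay out: (6/7)·0 + (1/7)·2 = 2/7.

2/7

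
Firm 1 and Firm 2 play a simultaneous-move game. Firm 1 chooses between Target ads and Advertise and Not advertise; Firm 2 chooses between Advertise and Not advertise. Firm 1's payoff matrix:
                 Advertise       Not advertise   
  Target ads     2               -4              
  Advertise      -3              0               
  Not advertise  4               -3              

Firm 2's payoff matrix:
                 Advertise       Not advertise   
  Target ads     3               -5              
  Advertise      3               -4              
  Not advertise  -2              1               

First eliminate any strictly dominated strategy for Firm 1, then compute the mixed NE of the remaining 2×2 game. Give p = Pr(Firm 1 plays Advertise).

p = 3/10

Firm 1's strategy Target ads is strictly dominated by Not advertise: 4 > 2 and -3 > -4. Eliminate Target ads.
For Firm 2 to be willing to mix, Firm 2 must be indifferent between Advertise and Not advertise, which pins down Firm 1's mix.
  Firm 2's payoff to Advertise: p·3 + (1−p)·(-2) = 5p - 2
  Firm 2's payoff to Not advertise: p·(-4) + (1−p)·1 = -5p + 1
  5p - 2 = -5p + 1  ⇒  10p = 3  ⇒  p = 3/10.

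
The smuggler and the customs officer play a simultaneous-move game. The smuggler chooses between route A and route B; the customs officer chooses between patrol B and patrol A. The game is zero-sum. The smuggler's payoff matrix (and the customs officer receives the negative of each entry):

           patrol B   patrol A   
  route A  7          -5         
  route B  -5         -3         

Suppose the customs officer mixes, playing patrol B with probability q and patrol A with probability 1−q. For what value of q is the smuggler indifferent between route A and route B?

q = 1/7

In a mixed equilibrium the smuggler is indifferent between route A and route B; this condition fixes q.
  the smuggler's payoff from route A: q·7 + (1−q)·(-5) = 12q - 5
  the smuggler's payoff from route B: q·(-5) + (1−q)·(-3) = -2q - 3
  12q - 5 = -2q - 3  ⇒  14q = 2  ⇒  q = 1/7.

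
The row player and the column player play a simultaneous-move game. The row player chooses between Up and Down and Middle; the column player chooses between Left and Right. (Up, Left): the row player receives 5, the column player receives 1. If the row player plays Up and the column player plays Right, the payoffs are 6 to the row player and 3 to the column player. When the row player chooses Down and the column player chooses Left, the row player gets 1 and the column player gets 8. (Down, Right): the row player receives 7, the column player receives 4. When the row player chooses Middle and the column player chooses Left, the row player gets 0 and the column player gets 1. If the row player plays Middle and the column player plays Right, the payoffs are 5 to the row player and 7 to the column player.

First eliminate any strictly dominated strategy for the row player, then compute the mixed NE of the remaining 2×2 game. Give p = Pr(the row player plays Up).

p = 2/3

The row player's strategy Middle is strictly dominated by Down: 1 > 0 and 7 > 5. Eliminate Middle.
In a mixed equilibrium the column player is indifferent between Left and Right; this condition fixes p.
  the column player's payoff from Left: p·1 + (1−p)·8 = -7p + 8
  the column player's payoff from Right: p·3 + (1−p)·4 = -p + 4
  -7p + 8 = -p + 4  ⇒  -6p = -4  ⇒  p = 2/3.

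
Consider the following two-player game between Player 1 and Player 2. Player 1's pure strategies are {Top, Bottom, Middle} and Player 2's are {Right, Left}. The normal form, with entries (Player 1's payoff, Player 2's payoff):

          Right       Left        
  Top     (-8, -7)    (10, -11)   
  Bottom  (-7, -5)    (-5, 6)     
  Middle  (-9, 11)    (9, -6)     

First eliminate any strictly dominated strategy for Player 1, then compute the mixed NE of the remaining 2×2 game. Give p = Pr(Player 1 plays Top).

Player 1's strategy Middle is strictly dominated by Top: -8 > -9 and 10 > 9. Eliminate Middle.
Set Player 2's expected payoff from Right equal to that from Left:
  Player 2's payoff to Right: p·(-7) + (1−p)·(-5) = -2p - 5
  Player 2's payoff to Left: p·(-11) + (1−p)·6 = -17p + 6
  -2p - 5 = -17p + 6  ⇒  15p = 11  ⇒  p = 11/15.

p = 11/15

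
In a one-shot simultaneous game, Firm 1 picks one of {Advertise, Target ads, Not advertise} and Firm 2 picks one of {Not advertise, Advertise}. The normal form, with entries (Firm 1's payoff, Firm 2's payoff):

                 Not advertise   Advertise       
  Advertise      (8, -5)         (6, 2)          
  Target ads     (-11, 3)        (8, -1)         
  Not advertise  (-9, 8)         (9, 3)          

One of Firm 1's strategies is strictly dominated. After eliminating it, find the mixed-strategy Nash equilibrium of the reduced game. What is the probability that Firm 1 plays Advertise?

p = 5/12

Firm 1's strategy Target ads is strictly dominated by Not advertise: -9 > -11 and 9 > 8. Eliminate Target ads.
Firm 2's indifference between Not advertise and Advertise determines Firm 1's mixing probability p:
  Firm 2's payoff to Not advertise: p·(-5) + (1−p)·8 = -13p + 8
  Firm 2's payoff to Advertise: p·2 + (1−p)·3 = -p + 3
  -13p + 8 = -p + 3  ⇒  -12p = -5  ⇒  p = 5/12.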